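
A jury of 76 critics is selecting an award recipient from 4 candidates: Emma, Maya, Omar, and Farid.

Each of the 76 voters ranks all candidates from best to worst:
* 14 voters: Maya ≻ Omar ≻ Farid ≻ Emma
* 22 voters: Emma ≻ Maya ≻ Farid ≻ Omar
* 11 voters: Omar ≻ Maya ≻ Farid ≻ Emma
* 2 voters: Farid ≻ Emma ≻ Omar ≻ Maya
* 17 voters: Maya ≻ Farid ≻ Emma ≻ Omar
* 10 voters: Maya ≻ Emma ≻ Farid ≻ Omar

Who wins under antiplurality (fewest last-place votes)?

Last-place votes: Emma 25, Maya 2, Omar 49, Farid 0.

Farid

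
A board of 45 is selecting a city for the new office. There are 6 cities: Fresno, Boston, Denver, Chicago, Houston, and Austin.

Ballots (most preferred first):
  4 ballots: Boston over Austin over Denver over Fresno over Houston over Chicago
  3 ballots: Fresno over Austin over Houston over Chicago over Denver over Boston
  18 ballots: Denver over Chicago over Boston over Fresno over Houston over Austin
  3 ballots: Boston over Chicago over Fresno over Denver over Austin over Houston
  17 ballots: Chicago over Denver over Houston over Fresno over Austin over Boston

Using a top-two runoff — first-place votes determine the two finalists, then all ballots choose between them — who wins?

Chicago

Round 1 first-place votes: Fresno 3, Boston 7, Denver 18, Chicago 17, Houston 0, Austin 0. Denver and Chicago advance.
Runoff: Denver is ranked above Chicago on 22 ballots, Chicago above Denver on 23.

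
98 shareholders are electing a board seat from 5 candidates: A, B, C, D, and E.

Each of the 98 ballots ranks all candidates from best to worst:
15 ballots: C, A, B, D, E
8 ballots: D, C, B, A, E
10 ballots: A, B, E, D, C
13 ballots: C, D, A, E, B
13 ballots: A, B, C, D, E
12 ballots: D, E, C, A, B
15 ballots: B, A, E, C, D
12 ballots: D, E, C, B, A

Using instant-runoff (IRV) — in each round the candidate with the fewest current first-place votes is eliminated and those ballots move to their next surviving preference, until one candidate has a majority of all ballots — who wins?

A

Round 1: A 23, B 15, C 28, D 32, E 0. E eliminated.
Round 2: A 23, B 15, C 28, D 32. B eliminated.
Round 3: A 38, C 28, D 32. C eliminated.
Round 4: A 53, D 45. A has a majority (≥50).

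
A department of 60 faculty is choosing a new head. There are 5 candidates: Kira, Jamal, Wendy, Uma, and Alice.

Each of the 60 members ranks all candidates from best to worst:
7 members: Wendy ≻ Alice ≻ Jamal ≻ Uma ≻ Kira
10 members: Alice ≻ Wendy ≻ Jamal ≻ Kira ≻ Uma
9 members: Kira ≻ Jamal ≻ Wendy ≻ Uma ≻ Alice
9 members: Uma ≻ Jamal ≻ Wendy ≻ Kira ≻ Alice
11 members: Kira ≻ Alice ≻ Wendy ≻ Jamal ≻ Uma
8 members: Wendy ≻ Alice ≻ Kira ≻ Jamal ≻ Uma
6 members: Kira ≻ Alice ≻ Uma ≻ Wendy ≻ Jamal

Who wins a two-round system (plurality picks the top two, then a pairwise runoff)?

Round 1 first-place votes: Kira 26, Jamal 0, Wendy 15, Uma 9, Alice 10. Kira and Wendy advance.
Runoff: Kira is ranked above Wendy on 26 ballots, Wendy above Kira on 34.

Wendy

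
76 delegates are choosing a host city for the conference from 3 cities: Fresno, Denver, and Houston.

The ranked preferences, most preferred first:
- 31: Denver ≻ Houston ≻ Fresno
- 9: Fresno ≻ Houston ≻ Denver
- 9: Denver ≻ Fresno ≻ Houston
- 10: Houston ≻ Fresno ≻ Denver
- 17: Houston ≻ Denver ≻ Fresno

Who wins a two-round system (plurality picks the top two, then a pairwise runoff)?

Round 1 first-place votes: Fresno 9, Denver 40, Houston 27. Denver and Houston advance.
Runoff: Denver is ranked above Houston on 40 ballots, Houston above Denver on 36.

Denver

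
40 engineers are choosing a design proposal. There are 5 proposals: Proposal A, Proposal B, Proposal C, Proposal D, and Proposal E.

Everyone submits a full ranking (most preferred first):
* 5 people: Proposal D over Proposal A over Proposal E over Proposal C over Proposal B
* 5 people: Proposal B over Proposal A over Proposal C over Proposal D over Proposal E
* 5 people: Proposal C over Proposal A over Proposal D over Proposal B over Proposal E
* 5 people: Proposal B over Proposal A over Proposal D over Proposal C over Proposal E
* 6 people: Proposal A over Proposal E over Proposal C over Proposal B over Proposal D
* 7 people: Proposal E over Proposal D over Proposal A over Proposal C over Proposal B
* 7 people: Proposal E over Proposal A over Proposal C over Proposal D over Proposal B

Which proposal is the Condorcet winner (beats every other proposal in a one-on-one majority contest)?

Proposal A vs Proposal B: 30–10
Proposal A vs Proposal C: 35–5
Proposal A vs Proposal D: 28–12
Proposal A vs Proposal E: 26–14
Proposal A beats every other proposal.

Proposal A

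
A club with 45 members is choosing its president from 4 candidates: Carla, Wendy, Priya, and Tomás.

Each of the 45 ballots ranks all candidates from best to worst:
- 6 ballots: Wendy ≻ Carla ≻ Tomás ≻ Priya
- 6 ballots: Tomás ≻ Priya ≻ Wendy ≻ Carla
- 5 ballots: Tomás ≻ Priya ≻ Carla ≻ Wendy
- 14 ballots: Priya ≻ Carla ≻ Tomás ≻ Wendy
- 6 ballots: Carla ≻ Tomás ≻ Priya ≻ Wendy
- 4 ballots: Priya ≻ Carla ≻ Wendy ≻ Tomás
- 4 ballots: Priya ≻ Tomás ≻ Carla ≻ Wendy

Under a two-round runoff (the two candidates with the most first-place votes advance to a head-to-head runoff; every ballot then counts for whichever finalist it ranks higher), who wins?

Round 1 first-place votes: Carla 6, Wendy 6, Priya 22, Tomás 11. Priya and Tomás advance.
Runoff: Priya is ranked above Tomás on 22 ballots, Tomás above Priya on 23.

Tomás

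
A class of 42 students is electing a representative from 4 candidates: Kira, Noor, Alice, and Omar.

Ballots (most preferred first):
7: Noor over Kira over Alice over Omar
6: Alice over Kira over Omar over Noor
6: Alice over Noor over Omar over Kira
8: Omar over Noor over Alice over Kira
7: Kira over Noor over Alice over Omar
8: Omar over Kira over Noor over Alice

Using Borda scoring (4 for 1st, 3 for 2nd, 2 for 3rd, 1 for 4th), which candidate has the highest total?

Noor

Kira: 7×3 + 6×3 + 6×1 + 8×1 + 7×4 + 8×3 = 105
Noor: 7×4 + 6×1 + 6×3 + 8×3 + 7×3 + 8×2 = 113
Alice: 7×2 + 6×4 + 6×4 + 8×2 + 7×2 + 8×1 = 100
Omar: 7×1 + 6×2 + 6×2 + 8×4 + 7×1 + 8×4 = 102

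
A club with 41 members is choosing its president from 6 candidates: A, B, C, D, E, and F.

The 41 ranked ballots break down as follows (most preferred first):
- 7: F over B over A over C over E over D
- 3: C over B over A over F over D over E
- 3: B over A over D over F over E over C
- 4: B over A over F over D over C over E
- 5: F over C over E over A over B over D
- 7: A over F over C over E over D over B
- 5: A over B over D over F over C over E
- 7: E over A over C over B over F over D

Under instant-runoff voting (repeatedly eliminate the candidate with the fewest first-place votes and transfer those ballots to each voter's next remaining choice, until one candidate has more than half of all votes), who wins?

A

Round 1: A 12, B 7, C 3, D 0, E 7, F 12. D eliminated.
Round 2: A 12, B 7, C 3, E 7, F 12. C eliminated.
Round 3: A 12, B 10, E 7, F 12. E eliminated.
Round 4: A 19, B 10, F 12. B eliminated.
Round 5: A 29, F 12. A has a majority (≥21).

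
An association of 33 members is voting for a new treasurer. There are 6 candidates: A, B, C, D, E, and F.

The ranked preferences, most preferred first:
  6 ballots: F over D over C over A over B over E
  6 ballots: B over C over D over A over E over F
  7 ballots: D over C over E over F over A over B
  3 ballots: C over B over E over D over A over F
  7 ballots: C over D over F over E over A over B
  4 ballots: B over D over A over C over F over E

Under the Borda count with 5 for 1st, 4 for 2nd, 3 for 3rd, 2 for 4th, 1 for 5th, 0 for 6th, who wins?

C

A: 6×2 + 6×2 + 7×1 + 3×1 + 7×1 + 4×3 = 53
B: 6×1 + 6×5 + 7×0 + 3×4 + 7×0 + 4×5 = 68
C: 6×3 + 6×4 + 7×4 + 3×5 + 7×5 + 4×2 = 128
D: 6×4 + 6×3 + 7×5 + 3×2 + 7×4 + 4×4 = 127
E: 6×0 + 6×1 + 7×3 + 3×3 + 7×2 + 4×0 = 50
F: 6×5 + 6×0 + 7×2 + 3×0 + 7×3 + 4×1 = 69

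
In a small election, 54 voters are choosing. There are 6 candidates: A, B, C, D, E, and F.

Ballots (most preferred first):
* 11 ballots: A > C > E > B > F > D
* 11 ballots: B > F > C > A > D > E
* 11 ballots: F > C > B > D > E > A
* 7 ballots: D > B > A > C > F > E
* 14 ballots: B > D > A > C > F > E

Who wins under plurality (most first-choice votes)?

First-place votes: A 11, B 25, C 0, D 7, E 0, F 11.

B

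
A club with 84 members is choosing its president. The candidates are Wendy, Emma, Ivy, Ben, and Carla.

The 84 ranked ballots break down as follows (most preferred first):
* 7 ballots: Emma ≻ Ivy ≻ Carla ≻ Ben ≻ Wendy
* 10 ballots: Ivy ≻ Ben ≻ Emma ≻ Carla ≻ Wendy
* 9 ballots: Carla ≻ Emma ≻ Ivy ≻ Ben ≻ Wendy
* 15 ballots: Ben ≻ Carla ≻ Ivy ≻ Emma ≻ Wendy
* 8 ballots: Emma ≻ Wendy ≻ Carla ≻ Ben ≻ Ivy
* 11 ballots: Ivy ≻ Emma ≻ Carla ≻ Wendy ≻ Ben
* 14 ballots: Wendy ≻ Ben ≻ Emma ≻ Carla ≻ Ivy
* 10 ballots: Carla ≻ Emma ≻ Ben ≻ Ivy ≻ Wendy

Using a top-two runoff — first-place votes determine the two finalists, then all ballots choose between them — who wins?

Carla

Round 1 first-place votes: Wendy 14, Emma 15, Ivy 21, Ben 15, Carla 19. Ivy and Carla advance.
Runoff: Ivy is ranked above Carla on 28 ballots, Carla above Ivy on 56.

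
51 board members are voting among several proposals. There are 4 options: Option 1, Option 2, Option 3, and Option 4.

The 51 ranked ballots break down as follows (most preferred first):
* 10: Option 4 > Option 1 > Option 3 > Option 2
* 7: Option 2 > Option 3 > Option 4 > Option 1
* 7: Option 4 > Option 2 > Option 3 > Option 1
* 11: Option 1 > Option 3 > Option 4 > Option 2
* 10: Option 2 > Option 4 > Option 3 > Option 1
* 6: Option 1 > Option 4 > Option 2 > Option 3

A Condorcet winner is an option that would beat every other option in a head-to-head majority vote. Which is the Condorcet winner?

Option 4 vs Option 1: 34–17
Option 4 vs Option 2: 34–17
Option 4 vs Option 3: 33–18
Option 4 beats every other option.

Option 4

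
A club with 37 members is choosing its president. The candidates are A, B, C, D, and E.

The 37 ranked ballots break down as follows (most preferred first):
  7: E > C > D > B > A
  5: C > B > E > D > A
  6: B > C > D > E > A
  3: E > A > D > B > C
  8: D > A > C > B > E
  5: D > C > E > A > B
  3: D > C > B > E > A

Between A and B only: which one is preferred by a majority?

B

A is ranked above B on 16 ballots; B above A on 21.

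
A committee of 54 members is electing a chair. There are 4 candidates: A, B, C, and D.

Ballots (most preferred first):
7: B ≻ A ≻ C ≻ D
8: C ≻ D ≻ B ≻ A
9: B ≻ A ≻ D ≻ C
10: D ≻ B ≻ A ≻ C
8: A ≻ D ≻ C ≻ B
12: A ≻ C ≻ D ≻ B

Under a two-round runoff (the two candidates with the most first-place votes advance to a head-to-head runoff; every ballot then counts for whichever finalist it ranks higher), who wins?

B

Round 1 first-place votes: A 20, B 16, C 8, D 10. A and B advance.
Runoff: A is ranked above B on 20 ballots, B above A on 34.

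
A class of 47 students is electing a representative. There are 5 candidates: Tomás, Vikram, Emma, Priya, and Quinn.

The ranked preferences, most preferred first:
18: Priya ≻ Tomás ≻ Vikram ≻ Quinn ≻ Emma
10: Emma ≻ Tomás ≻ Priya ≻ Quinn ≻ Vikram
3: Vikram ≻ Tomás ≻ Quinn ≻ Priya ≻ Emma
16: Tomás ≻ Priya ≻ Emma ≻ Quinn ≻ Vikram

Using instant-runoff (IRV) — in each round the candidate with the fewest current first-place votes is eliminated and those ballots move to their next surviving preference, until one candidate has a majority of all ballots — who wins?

Round 1: Tomás 16, Vikram 3, Emma 10, Priya 18, Quinn 0. Quinn eliminated.
Round 2: Tomás 16, Vikram 3, Emma 10, Priya 18. Vikram eliminated.
Round 3: Tomás 19, Emma 10, Priya 18. Emma eliminated.
Round 4: Tomás 29, Priya 18. Tomás has a majority (≥24).

Tomás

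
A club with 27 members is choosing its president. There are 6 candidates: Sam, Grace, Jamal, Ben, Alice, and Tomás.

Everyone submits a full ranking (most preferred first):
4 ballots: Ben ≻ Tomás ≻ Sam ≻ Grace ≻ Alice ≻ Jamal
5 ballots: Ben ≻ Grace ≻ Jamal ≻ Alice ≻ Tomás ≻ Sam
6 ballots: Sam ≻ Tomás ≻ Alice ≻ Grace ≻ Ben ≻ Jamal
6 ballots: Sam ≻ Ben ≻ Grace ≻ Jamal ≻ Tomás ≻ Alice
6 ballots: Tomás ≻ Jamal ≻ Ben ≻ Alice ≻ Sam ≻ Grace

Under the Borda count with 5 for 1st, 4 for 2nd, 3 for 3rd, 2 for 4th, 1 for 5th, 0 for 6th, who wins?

Ben

Sam: 4×3 + 5×0 + 6×5 + 6×5 + 6×1 = 78
Grace: 4×2 + 5×4 + 6×2 + 6×3 + 6×0 = 58
Jamal: 4×0 + 5×3 + 6×0 + 6×2 + 6×4 = 51
Ben: 4×5 + 5×5 + 6×1 + 6×4 + 6×3 = 93
Alice: 4×1 + 5×2 + 6×3 + 6×0 + 6×2 = 44
Tomás: 4×4 + 5×1 + 6×4 + 6×1 + 6×5 = 81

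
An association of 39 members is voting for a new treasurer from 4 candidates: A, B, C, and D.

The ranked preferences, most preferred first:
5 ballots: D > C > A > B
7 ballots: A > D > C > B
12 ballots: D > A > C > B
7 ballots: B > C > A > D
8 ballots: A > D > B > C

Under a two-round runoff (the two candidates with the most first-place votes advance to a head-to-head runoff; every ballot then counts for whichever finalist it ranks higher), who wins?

A

Round 1 first-place votes: A 15, B 7, C 0, D 17. D and A advance.
Runoff: D is ranked above A on 17 ballots, A above D on 22.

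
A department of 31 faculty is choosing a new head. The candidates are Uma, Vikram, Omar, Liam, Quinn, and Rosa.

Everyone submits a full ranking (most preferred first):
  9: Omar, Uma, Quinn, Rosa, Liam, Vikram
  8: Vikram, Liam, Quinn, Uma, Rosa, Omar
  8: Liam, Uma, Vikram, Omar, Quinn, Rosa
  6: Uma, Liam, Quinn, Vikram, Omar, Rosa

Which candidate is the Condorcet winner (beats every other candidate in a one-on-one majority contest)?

Liam vs Uma: 16–15
Liam vs Vikram: 23–8
Liam vs Omar: 22–9
Liam vs Quinn: 22–9
Liam vs Rosa: 22–9
Liam beats every other candidate.

Liam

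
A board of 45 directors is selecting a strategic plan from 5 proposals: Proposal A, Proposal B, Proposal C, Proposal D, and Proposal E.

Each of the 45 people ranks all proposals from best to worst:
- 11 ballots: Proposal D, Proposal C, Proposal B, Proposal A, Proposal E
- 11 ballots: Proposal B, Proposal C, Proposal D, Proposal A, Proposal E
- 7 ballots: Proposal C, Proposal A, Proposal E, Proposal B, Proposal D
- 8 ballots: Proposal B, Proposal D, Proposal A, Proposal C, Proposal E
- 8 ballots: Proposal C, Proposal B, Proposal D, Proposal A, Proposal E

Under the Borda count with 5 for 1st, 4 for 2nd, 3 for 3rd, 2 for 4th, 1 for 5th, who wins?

Proposal A: 11×2 + 11×2 + 7×4 + 8×3 + 8×2 = 112
Proposal B: 11×3 + 11×5 + 7×2 + 8×5 + 8×4 = 174
Proposal C: 11×4 + 11×4 + 7×5 + 8×2 + 8×5 = 179
Proposal D: 11×5 + 11×3 + 7×1 + 8×4 + 8×3 = 151
Proposal E: 11×1 + 11×1 + 7×3 + 8×1 + 8×1 = 59

Proposal C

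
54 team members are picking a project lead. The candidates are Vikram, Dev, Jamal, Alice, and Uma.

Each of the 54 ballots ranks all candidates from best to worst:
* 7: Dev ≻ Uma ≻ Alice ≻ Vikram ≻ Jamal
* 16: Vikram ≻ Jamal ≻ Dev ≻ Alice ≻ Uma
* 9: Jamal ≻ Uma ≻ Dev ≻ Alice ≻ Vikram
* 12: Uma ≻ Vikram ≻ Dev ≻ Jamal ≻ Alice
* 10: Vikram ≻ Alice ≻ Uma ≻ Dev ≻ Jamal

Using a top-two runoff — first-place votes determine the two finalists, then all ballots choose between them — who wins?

Uma

Round 1 first-place votes: Vikram 26, Dev 7, Jamal 9, Alice 0, Uma 12. Vikram and Uma advance.
Runoff: Vikram is ranked above Uma on 26 ballots, Uma above Vikram on 28.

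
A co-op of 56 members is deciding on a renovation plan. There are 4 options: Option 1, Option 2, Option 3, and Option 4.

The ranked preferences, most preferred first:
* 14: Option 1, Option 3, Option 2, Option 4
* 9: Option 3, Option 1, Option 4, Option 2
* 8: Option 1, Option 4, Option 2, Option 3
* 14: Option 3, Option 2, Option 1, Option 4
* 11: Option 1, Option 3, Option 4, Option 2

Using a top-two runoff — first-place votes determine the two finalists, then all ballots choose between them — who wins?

Round 1 first-place votes: Option 1 33, Option 2 0, Option 3 23, Option 4 0. Option 1 and Option 3 advance.
Runoff: Option 1 is ranked above Option 3 on 33 ballots, Option 3 above Option 1 on 23.

Option 1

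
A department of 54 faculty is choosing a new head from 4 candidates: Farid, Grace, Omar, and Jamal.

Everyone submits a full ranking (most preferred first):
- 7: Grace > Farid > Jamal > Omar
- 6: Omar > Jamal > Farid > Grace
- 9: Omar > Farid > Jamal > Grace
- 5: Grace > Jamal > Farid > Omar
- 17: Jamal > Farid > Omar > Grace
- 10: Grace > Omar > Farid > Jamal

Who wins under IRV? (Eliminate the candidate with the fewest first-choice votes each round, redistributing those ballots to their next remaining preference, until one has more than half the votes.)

Round 1: Farid 0, Grace 22, Omar 15, Jamal 17. Farid eliminated.
Round 2: Grace 22, Omar 15, Jamal 17. Omar eliminated.
Round 3: Grace 22, Jamal 32. Jamal has a majority (≥28).

Jamal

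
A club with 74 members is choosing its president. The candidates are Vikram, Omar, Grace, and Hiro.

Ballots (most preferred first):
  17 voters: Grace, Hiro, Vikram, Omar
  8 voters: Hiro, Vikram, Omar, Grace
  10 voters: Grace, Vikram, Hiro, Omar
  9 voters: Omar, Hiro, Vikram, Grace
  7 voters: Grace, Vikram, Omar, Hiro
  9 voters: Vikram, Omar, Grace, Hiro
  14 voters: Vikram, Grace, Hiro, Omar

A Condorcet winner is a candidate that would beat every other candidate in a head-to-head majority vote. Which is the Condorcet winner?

Vikram

Vikram vs Omar: 65–9
Vikram vs Grace: 40–34
Vikram vs Hiro: 40–34
Vikram beats every other candidate.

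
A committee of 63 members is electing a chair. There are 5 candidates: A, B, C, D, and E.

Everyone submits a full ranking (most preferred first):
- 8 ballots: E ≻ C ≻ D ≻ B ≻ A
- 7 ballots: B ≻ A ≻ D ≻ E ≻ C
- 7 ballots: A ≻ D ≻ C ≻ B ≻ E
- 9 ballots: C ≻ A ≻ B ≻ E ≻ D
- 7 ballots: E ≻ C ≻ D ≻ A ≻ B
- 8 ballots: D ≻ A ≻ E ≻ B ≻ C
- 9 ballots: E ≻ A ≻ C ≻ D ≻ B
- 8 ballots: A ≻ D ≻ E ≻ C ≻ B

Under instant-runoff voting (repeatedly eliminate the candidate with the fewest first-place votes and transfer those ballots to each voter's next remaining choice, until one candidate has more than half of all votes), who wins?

A

Round 1: A 15, B 7, C 9, D 8, E 24. B eliminated.
Round 2: A 22, C 9, D 8, E 24. D eliminated.
Round 3: A 30, C 9, E 24. C eliminated.
Round 4: A 39, E 24. A has a majority (≥32).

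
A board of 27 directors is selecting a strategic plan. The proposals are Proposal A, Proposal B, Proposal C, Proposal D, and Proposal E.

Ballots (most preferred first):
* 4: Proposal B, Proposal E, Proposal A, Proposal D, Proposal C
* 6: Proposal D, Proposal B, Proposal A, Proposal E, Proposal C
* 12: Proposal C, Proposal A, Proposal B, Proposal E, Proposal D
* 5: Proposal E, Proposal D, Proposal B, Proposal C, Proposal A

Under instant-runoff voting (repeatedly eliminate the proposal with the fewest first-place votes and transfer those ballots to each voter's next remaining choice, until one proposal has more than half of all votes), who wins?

Proposal E

Round 1: Proposal A 0, Proposal B 4, Proposal C 12, Proposal D 6, Proposal E 5. Proposal A eliminated.
Round 2: Proposal B 4, Proposal C 12, Proposal D 6, Proposal E 5. Proposal B eliminated.
Round 3: Proposal C 12, Proposal D 6, Proposal E 9. Proposal D eliminated.
Round 4: Proposal C 12, Proposal E 15. Proposal E has a majority (≥14).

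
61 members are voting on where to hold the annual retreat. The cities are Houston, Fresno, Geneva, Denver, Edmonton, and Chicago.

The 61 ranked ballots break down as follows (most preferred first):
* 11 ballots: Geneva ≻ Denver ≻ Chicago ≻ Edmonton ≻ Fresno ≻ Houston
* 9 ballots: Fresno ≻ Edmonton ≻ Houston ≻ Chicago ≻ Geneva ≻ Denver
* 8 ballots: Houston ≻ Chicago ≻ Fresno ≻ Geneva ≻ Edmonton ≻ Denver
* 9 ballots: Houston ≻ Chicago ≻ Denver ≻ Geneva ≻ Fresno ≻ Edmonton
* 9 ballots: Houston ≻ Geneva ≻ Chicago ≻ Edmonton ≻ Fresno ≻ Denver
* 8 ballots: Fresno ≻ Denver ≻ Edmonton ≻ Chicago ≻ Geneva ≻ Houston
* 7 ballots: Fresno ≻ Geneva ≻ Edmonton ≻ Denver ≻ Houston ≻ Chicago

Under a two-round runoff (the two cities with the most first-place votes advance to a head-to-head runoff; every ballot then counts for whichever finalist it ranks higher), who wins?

Fresno

Round 1 first-place votes: Houston 26, Fresno 24, Geneva 11, Denver 0, Edmonton 0, Chicago 0. Houston and Fresno advance.
Runoff: Houston is ranked above Fresno on 26 ballots, Fresno above Houston on 35.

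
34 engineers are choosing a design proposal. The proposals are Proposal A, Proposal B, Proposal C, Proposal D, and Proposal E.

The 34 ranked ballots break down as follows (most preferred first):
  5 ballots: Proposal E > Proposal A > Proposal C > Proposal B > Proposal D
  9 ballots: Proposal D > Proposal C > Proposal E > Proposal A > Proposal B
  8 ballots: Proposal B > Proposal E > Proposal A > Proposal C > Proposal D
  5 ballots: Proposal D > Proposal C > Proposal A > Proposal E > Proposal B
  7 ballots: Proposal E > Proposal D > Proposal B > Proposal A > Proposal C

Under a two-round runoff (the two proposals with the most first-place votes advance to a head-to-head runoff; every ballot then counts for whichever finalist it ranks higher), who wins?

Round 1 first-place votes: Proposal A 0, Proposal B 8, Proposal C 0, Proposal D 14, Proposal E 12. Proposal D and Proposal E advance.
Runoff: Proposal D is ranked above Proposal E on 14 ballots, Proposal E above Proposal D on 20.

Proposal E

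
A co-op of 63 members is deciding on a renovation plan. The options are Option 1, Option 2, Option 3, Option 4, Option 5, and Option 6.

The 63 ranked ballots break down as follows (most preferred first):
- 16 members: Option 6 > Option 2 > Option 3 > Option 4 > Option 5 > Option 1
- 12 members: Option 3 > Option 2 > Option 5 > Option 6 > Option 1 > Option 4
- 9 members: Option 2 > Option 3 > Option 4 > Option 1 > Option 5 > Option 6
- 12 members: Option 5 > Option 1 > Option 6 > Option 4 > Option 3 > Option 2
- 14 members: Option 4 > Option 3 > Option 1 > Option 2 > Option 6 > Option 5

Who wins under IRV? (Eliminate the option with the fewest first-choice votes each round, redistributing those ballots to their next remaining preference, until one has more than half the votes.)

Round 1: Option 1 0, Option 2 9, Option 3 12, Option 4 14, Option 5 12, Option 6 16. Option 1 eliminated.
Round 2: Option 2 9, Option 3 12, Option 4 14, Option 5 12, Option 6 16. Option 2 eliminated.
Round 3: Option 3 21, Option 4 14, Option 5 12, Option 6 16. Option 5 eliminated.
Round 4: Option 3 21, Option 4 14, Option 6 28. Option 4 eliminated.
Round 5: Option 3 35, Option 6 28. Option 3 has a majority (≥32).

Option 3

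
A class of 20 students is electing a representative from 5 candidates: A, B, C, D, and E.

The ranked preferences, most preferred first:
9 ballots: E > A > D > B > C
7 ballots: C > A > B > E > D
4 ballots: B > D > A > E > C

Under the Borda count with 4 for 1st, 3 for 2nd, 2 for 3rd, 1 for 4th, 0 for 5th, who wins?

A

A: 9×3 + 7×3 + 4×2 = 56
B: 9×1 + 7×2 + 4×4 = 39
C: 9×0 + 7×4 + 4×0 = 28
D: 9×2 + 7×0 + 4×3 = 30
E: 9×4 + 7×1 + 4×1 = 47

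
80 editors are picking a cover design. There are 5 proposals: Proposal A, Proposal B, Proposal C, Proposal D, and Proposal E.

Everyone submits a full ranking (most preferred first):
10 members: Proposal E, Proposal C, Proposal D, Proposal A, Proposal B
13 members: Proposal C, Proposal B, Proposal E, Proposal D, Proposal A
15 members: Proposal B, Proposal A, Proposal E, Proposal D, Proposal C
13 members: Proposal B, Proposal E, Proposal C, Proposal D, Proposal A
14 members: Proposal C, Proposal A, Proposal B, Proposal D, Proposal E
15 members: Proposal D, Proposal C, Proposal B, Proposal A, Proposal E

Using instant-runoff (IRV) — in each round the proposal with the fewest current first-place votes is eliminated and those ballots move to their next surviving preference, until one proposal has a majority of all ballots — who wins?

Proposal C

Round 1: Proposal A 0, Proposal B 28, Proposal C 27, Proposal D 15, Proposal E 10. Proposal A eliminated.
Round 2: Proposal B 28, Proposal C 27, Proposal D 15, Proposal E 10. Proposal E eliminated.
Round 3: Proposal B 28, Proposal C 37, Proposal D 15. Proposal D eliminated.
Round 4: Proposal B 28, Proposal C 52. Proposal C has a majority (≥41).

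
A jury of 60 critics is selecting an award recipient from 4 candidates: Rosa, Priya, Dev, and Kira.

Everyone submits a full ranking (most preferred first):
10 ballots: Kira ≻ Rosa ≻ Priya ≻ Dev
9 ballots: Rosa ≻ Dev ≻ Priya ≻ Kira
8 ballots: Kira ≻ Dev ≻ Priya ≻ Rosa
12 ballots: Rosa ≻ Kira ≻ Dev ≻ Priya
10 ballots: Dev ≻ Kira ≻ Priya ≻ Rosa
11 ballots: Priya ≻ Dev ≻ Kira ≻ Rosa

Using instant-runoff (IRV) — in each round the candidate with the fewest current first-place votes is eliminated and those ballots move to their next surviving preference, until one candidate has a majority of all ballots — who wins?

Round 1: Rosa 21, Priya 11, Dev 10, Kira 18. Dev eliminated.
Round 2: Rosa 21, Priya 11, Kira 28. Priya eliminated.
Round 3: Rosa 21, Kira 39. Kira has a majority (≥31).

Kira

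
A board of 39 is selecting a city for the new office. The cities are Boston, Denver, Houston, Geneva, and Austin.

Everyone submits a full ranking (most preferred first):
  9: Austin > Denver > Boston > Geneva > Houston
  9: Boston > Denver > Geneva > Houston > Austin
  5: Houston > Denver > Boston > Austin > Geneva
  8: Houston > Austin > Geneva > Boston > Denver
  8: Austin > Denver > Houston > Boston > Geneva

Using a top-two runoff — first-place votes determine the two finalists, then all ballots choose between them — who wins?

Houston

Round 1 first-place votes: Boston 9, Denver 0, Houston 13, Geneva 0, Austin 17. Austin and Houston advance.
Runoff: Austin is ranked above Houston on 17 ballots, Houston above Austin on 22.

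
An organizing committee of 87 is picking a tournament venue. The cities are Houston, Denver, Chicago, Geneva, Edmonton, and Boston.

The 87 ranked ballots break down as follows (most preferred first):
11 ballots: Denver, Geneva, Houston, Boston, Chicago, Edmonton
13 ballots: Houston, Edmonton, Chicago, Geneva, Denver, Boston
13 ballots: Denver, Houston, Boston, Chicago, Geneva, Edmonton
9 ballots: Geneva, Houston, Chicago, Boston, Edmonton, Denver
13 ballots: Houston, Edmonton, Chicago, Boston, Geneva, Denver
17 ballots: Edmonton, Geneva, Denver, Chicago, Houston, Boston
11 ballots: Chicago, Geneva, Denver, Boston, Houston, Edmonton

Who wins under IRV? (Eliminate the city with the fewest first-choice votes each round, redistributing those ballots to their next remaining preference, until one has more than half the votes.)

Denver

Round 1: Houston 26, Denver 24, Chicago 11, Geneva 9, Edmonton 17, Boston 0. Boston eliminated.
Round 2: Houston 26, Denver 24, Chicago 11, Geneva 9, Edmonton 17. Geneva eliminated.
Round 3: Houston 35, Denver 24, Chicago 11, Edmonton 17. Chicago eliminated.
Round 4: Houston 35, Denver 35, Edmonton 17. Edmonton eliminated.
Round 5: Houston 35, Denver 52. Denver has a majority (≥44).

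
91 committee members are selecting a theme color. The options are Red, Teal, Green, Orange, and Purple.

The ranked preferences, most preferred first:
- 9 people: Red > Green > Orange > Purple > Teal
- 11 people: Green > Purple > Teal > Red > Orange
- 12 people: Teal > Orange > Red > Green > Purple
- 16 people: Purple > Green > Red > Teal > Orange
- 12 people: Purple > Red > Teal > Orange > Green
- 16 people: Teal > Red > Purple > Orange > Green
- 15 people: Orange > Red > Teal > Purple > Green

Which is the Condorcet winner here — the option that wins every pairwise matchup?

Red vs Teal: 52–39
Red vs Green: 64–27
Red vs Orange: 64–27
Red vs Purple: 52–39
Red beats every other option.

Red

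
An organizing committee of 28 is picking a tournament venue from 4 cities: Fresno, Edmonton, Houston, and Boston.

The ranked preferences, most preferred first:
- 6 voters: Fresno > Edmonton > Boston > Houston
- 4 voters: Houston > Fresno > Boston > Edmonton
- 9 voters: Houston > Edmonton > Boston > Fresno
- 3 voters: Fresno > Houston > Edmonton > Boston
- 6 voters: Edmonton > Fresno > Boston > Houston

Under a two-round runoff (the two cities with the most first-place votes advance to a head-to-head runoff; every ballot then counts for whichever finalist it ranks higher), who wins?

Round 1 first-place votes: Fresno 9, Edmonton 6, Houston 13, Boston 0. Houston and Fresno advance.
Runoff: Houston is ranked above Fresno on 13 ballots, Fresno above Houston on 15.

Fresno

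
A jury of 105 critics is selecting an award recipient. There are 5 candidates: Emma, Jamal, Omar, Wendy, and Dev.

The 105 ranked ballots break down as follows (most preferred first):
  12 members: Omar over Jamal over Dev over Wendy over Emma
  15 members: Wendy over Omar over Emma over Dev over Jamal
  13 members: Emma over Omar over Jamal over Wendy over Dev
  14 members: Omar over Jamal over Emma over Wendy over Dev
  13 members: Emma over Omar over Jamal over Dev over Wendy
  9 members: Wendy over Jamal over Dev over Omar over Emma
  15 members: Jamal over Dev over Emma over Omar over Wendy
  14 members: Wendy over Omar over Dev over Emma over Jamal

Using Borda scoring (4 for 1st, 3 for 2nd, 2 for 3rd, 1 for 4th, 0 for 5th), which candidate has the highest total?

Omar

Emma: 12×0 + 15×2 + 13×4 + 14×2 + 13×4 + 9×0 + 15×2 + 14×1 = 206
Jamal: 12×3 + 15×0 + 13×2 + 14×3 + 13×2 + 9×3 + 15×4 + 14×0 = 217
Omar: 12×4 + 15×3 + 13×3 + 14×4 + 13×3 + 9×1 + 15×1 + 14×3 = 293
Wendy: 12×1 + 15×4 + 13×1 + 14×1 + 13×0 + 9×4 + 15×0 + 14×4 = 191
Dev: 12×2 + 15×1 + 13×0 + 14×0 + 13×1 + 9×2 + 15×3 + 14×2 = 143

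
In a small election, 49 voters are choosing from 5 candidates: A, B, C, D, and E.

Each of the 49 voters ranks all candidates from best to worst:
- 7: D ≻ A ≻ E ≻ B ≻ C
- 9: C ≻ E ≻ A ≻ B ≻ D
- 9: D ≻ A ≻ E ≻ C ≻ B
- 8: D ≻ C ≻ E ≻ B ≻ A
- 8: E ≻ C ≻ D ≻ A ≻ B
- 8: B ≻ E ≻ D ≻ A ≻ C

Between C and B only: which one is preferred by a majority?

C

C is ranked above B on 34 ballots; B above C on 15.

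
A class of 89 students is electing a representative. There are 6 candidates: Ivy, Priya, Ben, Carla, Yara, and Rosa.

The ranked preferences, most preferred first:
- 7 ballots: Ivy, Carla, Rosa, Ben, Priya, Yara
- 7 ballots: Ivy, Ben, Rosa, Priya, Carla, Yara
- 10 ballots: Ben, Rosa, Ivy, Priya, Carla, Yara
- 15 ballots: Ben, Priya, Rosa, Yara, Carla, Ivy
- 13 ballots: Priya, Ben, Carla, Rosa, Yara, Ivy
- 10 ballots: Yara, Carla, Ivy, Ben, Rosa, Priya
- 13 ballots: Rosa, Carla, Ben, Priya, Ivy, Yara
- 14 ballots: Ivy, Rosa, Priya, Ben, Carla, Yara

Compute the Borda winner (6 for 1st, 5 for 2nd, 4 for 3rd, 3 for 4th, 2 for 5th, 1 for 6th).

Ben

Ivy: 7×6 + 7×6 + 10×4 + 15×1 + 13×1 + 10×4 + 13×2 + 14×6 = 302
Priya: 7×2 + 7×3 + 10×3 + 15×5 + 13×6 + 10×1 + 13×3 + 14×4 = 323
Ben: 7×3 + 7×5 + 10×6 + 15×6 + 13×5 + 10×3 + 13×4 + 14×3 = 395
Carla: 7×5 + 7×2 + 10×2 + 15×2 + 13×4 + 10×5 + 13×5 + 14×2 = 294
Yara: 7×1 + 7×1 + 10×1 + 15×3 + 13×2 + 10×6 + 13×1 + 14×1 = 182
Rosa: 7×4 + 7×4 + 10×5 + 15×4 + 13×3 + 10×2 + 13×6 + 14×5 = 373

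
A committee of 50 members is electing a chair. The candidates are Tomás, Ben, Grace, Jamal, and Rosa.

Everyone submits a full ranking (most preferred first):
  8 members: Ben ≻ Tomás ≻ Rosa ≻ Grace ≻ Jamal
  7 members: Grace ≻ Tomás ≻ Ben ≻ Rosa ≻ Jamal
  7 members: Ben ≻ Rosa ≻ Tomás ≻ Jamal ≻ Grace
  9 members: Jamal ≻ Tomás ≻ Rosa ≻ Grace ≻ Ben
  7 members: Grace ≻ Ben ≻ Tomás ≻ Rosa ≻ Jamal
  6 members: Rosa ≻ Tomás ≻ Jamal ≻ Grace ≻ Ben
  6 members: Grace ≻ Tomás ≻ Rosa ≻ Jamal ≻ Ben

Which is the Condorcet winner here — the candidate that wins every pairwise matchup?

Tomás vs Ben: 28–22
Tomás vs Grace: 30–20
Tomás vs Jamal: 41–9
Tomás vs Rosa: 37–13
Tomás beats every other candidate.

Tomás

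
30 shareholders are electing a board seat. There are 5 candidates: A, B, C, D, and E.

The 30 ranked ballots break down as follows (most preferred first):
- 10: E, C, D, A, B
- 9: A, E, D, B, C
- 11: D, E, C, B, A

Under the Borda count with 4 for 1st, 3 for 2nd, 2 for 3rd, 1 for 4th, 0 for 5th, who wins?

A: 10×1 + 9×4 + 11×0 = 46
B: 10×0 + 9×1 + 11×1 = 20
C: 10×3 + 9×0 + 11×2 = 52
D: 10×2 + 9×2 + 11×4 = 82
E: 10×4 + 9×3 + 11×3 = 100

E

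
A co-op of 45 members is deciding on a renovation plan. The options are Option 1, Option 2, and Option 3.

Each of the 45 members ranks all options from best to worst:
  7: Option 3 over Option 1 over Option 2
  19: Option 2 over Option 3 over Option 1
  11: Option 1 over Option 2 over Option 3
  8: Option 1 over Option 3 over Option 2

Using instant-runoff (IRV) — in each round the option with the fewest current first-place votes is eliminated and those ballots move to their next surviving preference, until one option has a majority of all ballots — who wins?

Option 1

Round 1: Option 1 19, Option 2 19, Option 3 7. Option 3 eliminated.
Round 2: Option 1 26, Option 2 19. Option 1 has a majority (≥23).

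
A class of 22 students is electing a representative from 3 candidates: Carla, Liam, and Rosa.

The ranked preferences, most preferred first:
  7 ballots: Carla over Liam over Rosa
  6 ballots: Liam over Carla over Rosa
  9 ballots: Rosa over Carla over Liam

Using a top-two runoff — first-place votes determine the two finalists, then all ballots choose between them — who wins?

Round 1 first-place votes: Carla 7, Liam 6, Rosa 9. Rosa and Carla advance.
Runoff: Rosa is ranked above Carla on 9 ballots, Carla above Rosa on 13.

Carla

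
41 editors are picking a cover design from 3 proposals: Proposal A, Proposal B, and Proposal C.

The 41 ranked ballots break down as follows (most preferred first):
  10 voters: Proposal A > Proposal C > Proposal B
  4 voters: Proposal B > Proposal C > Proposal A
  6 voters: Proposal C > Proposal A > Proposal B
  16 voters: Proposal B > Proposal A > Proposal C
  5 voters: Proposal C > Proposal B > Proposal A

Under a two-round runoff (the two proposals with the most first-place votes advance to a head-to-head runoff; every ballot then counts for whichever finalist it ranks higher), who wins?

Round 1 first-place votes: Proposal A 10, Proposal B 20, Proposal C 11. Proposal B and Proposal C advance.
Runoff: Proposal B is ranked above Proposal C on 20 ballots, Proposal C above Proposal B on 21.

Proposal C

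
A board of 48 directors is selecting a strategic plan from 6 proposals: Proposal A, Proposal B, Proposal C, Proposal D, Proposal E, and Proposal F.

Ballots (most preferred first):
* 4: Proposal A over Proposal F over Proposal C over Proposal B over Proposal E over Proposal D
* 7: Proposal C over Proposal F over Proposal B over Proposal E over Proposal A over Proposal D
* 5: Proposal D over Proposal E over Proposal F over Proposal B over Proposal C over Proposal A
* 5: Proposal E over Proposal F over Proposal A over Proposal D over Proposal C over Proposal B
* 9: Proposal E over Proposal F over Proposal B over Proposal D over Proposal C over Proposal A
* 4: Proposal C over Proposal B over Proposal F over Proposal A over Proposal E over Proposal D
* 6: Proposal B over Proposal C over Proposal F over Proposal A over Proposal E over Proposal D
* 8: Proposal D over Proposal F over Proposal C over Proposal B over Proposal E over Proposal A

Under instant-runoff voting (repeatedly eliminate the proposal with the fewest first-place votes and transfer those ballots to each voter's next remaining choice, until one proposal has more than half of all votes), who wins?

Round 1: Proposal A 4, Proposal B 6, Proposal C 11, Proposal D 13, Proposal E 14, Proposal F 0. Proposal F eliminated.
Round 2: Proposal A 4, Proposal B 6, Proposal C 11, Proposal D 13, Proposal E 14. Proposal A eliminated.
Round 3: Proposal B 6, Proposal C 15, Proposal D 13, Proposal E 14. Proposal B eliminated.
Round 4: Proposal C 21, Proposal D 13, Proposal E 14. Proposal D eliminated.
Round 5: Proposal C 29, Proposal E 19. Proposal C has a majority (≥25).

Proposal C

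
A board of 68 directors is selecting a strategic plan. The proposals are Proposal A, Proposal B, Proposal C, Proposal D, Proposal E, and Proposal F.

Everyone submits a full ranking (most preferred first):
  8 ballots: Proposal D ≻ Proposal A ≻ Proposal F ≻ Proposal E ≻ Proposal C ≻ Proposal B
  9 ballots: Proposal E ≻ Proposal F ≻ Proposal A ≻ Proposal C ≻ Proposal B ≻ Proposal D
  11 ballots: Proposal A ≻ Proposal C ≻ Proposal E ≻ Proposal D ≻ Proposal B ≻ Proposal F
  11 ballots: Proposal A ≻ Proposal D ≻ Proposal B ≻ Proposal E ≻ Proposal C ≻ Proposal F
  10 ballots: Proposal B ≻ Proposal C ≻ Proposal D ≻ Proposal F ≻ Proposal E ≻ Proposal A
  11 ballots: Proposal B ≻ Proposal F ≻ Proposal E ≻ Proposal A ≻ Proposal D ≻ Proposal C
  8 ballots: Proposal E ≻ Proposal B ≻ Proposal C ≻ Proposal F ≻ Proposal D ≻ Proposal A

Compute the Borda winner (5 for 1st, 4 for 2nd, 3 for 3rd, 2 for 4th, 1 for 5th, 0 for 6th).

Proposal A: 8×4 + 9×3 + 11×5 + 11×5 + 10×0 + 11×2 + 8×0 = 191
Proposal B: 8×0 + 9×1 + 11×1 + 11×3 + 10×5 + 11×5 + 8×4 = 190
Proposal C: 8×1 + 9×2 + 11×4 + 11×1 + 10×4 + 11×0 + 8×3 = 145
Proposal D: 8×5 + 9×0 + 11×2 + 11×4 + 10×3 + 11×1 + 8×1 = 155
Proposal E: 8×2 + 9×5 + 11×3 + 11×2 + 10×1 + 11×3 + 8×5 = 199
Proposal F: 8×3 + 9×4 + 11×0 + 11×0 + 10×2 + 11×4 + 8×2 = 140

Proposal E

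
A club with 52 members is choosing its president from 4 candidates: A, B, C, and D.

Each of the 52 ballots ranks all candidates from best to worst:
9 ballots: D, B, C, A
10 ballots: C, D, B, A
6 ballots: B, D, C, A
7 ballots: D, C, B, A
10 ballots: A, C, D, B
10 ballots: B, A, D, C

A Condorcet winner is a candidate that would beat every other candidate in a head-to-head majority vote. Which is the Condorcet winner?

D

D vs A: 32–20
D vs B: 36–16
D vs C: 32–20
D beats every other candidate.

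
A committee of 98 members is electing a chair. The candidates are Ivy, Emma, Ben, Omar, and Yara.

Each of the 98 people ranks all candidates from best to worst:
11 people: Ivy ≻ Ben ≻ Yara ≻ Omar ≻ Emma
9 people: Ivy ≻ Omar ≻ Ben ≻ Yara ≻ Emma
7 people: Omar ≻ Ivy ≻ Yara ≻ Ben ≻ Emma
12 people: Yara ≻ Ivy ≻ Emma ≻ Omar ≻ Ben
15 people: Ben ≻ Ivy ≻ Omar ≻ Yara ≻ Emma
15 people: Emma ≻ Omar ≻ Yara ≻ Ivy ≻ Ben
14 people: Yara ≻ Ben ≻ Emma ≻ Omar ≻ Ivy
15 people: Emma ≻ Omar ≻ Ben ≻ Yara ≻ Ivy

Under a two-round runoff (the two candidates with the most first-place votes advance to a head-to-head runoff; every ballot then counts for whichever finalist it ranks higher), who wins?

Round 1 first-place votes: Ivy 20, Emma 30, Ben 15, Omar 7, Yara 26. Emma and Yara advance.
Runoff: Emma is ranked above Yara on 30 ballots, Yara above Emma on 68.

Yara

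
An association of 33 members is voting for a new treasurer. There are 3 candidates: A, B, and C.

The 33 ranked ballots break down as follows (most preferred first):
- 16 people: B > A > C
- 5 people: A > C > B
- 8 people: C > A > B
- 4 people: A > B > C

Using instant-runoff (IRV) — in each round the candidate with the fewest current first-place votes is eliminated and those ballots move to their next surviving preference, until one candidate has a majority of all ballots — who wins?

A

Round 1: A 9, B 16, C 8. C eliminated.
Round 2: A 17, B 16. A has a majority (≥17).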